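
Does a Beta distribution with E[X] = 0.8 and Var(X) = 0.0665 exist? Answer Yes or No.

Yes

For any Beta, Var(X) < E[X]·(1−E[X]).
Here μ(1−μ) = 0.8×0.2 = 0.16, and 0.0665 < 0.16.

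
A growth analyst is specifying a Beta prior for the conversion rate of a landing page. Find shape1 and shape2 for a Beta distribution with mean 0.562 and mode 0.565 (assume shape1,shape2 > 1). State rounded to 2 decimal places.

With s = shape1+shape2: μ = shape1/s and mode = (shape1−1)/(s−2). Eliminating shape1 = μs,
μs − 1 = m(s−2) ⇒ s(μ−m) = 1−2m ⇒ s = -0.130/-0.003 = 43.3333.
So shape1 = μs = 24.35, shape2 = (1−μ)s = 18.98.

shape1 = 24.35, shape2 = 18.98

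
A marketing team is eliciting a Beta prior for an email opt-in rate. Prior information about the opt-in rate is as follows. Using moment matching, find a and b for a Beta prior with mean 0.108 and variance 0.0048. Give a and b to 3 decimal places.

a = 2.060, b = 17.010

By moment matching, a+b = μ(1−μ)/σ² − 1 = (0.108·0.892)/0.0048 − 1 = 20.0700 − 1 = 19.0700.
Since a/(a+b) = μ, a = 0.108·19.0700 = 2.060 and b = 0.892·19.0700 = 17.010.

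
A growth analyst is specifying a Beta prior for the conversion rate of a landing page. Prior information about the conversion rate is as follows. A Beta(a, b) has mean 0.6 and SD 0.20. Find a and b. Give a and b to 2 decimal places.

a = 3.00, b = 2.00

First σ² = 0.0400. Setting a = μn, b = (1−μ)n with n = a+b,
μ(1−μ)/(n+1) = 0.0400 ⇒ n+1 = 0.24/0.0400 = 6.0000 ⇒ n = 5.0000.
Hence a = 0.6×5.0000 = 3.00, b = 0.4×5.0000 = 2.00.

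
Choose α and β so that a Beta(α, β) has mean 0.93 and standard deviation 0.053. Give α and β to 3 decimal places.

α = 20.623, β = 1.552

σ² = 0.053² = 0.002809.
With s = α+β, Var = μ(1−μ)/(s+1), so s+1 = (0.93×0.07)/0.002809 = 23.1755 and s = 22.1755.
α = μs = 20.623, β = (1−μ)s = 1.552.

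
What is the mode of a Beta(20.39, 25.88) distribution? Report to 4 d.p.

The density x^(α−1)(1−x)^(β−1) is maximised at (α−1)/(α+β−2) = 19.39/44.27 = 0.4380.

0.4380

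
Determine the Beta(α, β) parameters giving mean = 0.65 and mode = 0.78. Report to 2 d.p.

Let s = α+β. Mean gives α = μs = 0.65s; mode gives (α−1)/(s−2) = 0.78.
Substituting: 0.65s − 1 = 0.78(s−2) = 0.78s − 1.56, so -0.13s = -0.56 and s = 4.3077.
Then α = 0.65×4.3077 = 2.80 and β = s−α = 1.51.

α = 2.80, β = 1.51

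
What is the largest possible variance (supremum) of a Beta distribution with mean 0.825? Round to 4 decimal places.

0.1444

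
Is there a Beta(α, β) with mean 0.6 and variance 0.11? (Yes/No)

Yes

The Beta variance bound is σ² < μ(1−μ).
Here μ(1−μ) = 0.6×0.4 = 0.24, and 0.11 < 0.24.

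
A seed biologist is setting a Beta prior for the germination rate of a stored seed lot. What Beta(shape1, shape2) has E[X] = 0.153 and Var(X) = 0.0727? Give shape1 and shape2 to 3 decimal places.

shape1 = 0.120, shape2 = 0.663

Write ν = shape1+shape2; then shape1 = μν and Var = μ(1−μ)/(ν+1).
ν = μ(1−μ)/Var − 1 = 0.129591/0.0727 − 1 = 0.7825.
shape1 = 0.153·0.7825 = 0.120, shape2 = 0.847·0.7825 = 0.663.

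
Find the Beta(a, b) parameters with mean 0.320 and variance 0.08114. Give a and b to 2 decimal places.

Write ν = a+b; then a = μν and Var = μ(1−μ)/(ν+1).
ν = μ(1−μ)/Var − 1 = 0.217600/0.08114 − 1 = 1.6818.
a = 0.320·1.6818 = 0.54, b = 0.680·1.6818 = 1.14.

a = 0.54, b = 1.14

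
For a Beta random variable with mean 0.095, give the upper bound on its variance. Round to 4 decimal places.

0.0860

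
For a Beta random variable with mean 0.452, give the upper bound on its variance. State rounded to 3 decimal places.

For fixed mean μ the Beta variance is μ(1−μ)/(α+β+1), increasing as α+β decreases.
Its least upper bound (not attained) is μ(1−μ) = 0.452·0.548 = 0.248.

0.248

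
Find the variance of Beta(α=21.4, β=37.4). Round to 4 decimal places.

0.0039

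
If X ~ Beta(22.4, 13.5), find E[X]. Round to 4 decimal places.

The Beta mean is α/(α+β) = 22.4/(22.4+13.5) = 0.6240.

0.6240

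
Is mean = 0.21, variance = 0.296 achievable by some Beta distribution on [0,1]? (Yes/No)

No

A Beta with mean μ has variance μ(1−μ)/(α+β+1) < μ(1−μ).
Here μ(1−μ) = 0.21×0.79 = 0.1659, and 0.296 ≥ 0.1659.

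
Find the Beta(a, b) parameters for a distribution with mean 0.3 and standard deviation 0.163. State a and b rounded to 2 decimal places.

a = 2.07, b = 4.83

Variance = 0.163² = 0.026569. The moment-matching identity a+b = μ(1−μ)/Var − 1 gives
a+b = 0.21/0.026569 − 1 = 6.9039, so a = μ·6.9039 = 2.07 and b = (1−μ)·6.9039 = 4.83.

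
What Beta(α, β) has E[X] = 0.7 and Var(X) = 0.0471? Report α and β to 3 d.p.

By moment matching, α+β = μ(1−μ)/σ² − 1 = (0.7·0.3)/0.0471 − 1 = 4.4586 − 1 = 3.4586.
Since α/(α+β) = μ, α = 0.7·3.4586 = 2.421 and β = 0.3·3.4586 = 1.038.

α = 2.421, β = 1.038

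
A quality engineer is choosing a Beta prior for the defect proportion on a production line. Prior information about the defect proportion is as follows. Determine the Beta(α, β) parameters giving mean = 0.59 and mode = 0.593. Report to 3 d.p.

α = 36.580, β = 25.420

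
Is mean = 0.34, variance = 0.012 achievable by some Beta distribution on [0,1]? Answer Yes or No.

For any Beta, Var(X) < E[X]·(1−E[X]).
Here μ(1−μ) = 0.34×0.66 = 0.2244, and 0.012 < 0.2244.

Yes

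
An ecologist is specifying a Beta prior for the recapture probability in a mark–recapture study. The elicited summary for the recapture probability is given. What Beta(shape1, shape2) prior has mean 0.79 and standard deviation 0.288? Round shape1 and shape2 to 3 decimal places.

Variance = 0.288² = 0.082944. The moment-matching identity shape1+shape2 = μ(1−μ)/Var − 1 gives
shape1+shape2 = 0.1659/0.082944 − 1 = 1.0001, so shape1 = μ·1.0001 = 0.790 and shape2 = (1−μ)·1.0001 = 0.210.

shape1 = 0.790, shape2 = 0.210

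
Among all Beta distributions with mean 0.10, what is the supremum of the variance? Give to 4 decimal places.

0.0900

For fixed mean μ the Beta variance is μ(1−μ)/(α+β+1), increasing as α+β decreases.
Its least upper bound (not attained) is μ(1−μ) = 0.10·0.90 = 0.0900.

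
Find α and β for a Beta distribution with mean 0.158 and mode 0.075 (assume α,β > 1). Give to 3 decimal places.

α = 1.618, β = 8.623

Let s = α+β. Mean gives α = μs = 0.158s; mode gives (α−1)/(s−2) = 0.075.
Substituting: 0.158s − 1 = 0.075(s−2) = 0.075s − 0.150, so 0.083s = 0.850 and s = 10.2410.
Then α = 0.158×10.2410 = 1.618 and β = s−α = 8.623.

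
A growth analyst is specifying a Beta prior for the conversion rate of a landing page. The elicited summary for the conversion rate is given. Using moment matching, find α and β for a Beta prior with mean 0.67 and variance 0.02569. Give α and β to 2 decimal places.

Let s = α+β. The Beta variance is μ(1−μ)/(s+1).
So s+1 = μ(1−μ)/σ² = (0.67×0.33)/0.02569 = 0.2211/0.02569 = 8.6065, giving s = 7.6065.
Then α = μs = 0.67×7.6065 = 5.10 and β = (1−μ)s = 0.33×7.6065 = 2.51.

α = 5.10, β = 2.51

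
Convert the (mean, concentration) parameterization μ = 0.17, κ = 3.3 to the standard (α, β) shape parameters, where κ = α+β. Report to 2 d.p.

α = 0.56, β = 2.74

α = μκ = 0.17×3.3 = 0.56 and β = (1−μ)κ = 0.83×3.3 = 2.74.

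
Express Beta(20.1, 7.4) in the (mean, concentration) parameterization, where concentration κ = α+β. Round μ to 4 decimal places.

κ = α+β = 20.1+7.4 = 27.5; μ = α/κ = 20.1/27.5 = 0.7309.

μ = 0.7309, κ = 27.5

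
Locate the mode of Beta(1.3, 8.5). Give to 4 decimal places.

0.0385

The density x^(α−1)(1−x)^(β−1) is maximised at (α−1)/(α+β−2) = 0.3/7.8 = 0.0385.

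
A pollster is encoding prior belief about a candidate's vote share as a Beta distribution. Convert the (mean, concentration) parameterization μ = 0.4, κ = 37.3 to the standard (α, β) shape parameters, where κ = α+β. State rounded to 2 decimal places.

α = μκ = 0.4×37.3 = 14.92 and β = (1−μ)κ = 0.6×37.3 = 22.38.

α = 14.92, β = 22.38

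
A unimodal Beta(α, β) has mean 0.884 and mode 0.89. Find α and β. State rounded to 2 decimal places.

α = 114.92, β = 15.08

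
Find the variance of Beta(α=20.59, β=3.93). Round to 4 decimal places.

μ = 20.59/24.52 = 0.839723; Var = μ(1−μ)/(α+β+1) = 0.1345885/25.52 = 0.0053.

0.0053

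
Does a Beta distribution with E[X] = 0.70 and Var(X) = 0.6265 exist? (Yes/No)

The Beta variance bound is σ² < μ(1−μ).
Here μ(1−μ) = 0.70×0.30 = 0.2100, and 0.6265 ≥ 0.2100.

No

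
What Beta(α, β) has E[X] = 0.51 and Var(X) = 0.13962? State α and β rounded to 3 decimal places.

Let s = α+β. The Beta variance is μ(1−μ)/(s+1).
So s+1 = μ(1−μ)/σ² = (0.51×0.49)/0.13962 = 0.2499/0.13962 = 1.7899, giving s = 0.7899.
Then α = μs = 0.51×0.7899 = 0.403 and β = (1−μ)s = 0.49×0.7899 = 0.387.

α = 0.403, β = 0.387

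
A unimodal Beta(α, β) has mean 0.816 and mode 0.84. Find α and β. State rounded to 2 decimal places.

α = 23.12, β = 5.21

Let s = α+β. Mean gives α = μs = 0.816s; mode gives (α−1)/(s−2) = 0.84.
Substituting: 0.816s − 1 = 0.84(s−2) = 0.84s − 1.68, so -0.024s = -0.68 and s = 28.3333.
Then α = 0.816×28.3333 = 23.12 and β = s−α = 5.21.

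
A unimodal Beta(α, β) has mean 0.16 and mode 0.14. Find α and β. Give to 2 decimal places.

α = 5.76, β = 30.24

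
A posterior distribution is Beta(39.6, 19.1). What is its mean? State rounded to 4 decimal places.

0.6746

E[X] = α/(α+β) = 39.6/58.7 = 0.6746.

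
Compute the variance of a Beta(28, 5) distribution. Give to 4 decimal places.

0.0038

μ = 28/33 = 0.848485; Var = μ(1−μ)/(α+β+1) = 0.1285583/34 = 0.0038.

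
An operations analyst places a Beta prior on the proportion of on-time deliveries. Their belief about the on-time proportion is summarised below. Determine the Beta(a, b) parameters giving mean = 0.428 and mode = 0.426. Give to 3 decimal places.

Let s = a+b. Mean gives a = μs = 0.428s; mode gives (a−1)/(s−2) = 0.426.
Substituting: 0.428s − 1 = 0.426(s−2) = 0.426s − 0.852, so 0.002s = 0.148 and s = 74.0000.
Then a = 0.428×74.0000 = 31.672 and b = s−a = 42.328.

a = 31.672, b = 42.328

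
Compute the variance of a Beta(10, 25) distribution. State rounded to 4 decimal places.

0.0057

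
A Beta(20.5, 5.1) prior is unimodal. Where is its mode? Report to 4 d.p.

The density x^(α−1)(1−x)^(β−1) is maximised at (α−1)/(α+β−2) = 19.5/23.6 = 0.8263.

0.8263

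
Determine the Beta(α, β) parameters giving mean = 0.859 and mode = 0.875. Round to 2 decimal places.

With s = α+β: μ = α/s and mode = (α−1)/(s−2). Eliminating α = μs,
μs − 1 = m(s−2) ⇒ s(μ−m) = 1−2m ⇒ s = -0.750/-0.016 = 46.8750.
So α = μs = 40.27, β = (1−μ)s = 6.61.

α = 40.27, β = 6.61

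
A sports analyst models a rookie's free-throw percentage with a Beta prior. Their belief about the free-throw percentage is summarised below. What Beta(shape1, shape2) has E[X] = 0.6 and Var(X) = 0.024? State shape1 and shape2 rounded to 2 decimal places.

By moment matching, shape1+shape2 = μ(1−μ)/σ² − 1 = (0.6·0.4)/0.024 − 1 = 10.0000 − 1 = 9.0000.
Since shape1/(shape1+shape2) = μ, shape1 = 0.6·9.0000 = 5.40 and shape2 = 0.4·9.0000 = 3.60.

shape1 = 5.40, shape2 = 3.60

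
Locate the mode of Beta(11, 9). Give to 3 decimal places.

With α,β > 1, mode = (α−1)/(α+β−2) = 10/18 = 0.556.

0.556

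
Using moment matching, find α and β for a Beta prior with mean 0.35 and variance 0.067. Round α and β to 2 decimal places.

By moment matching, α+β = μ(1−μ)/σ² − 1 = (0.35·0.65)/0.067 − 1 = 3.3955 − 1 = 2.3955.
Since α/(α+β) = μ, α = 0.35·2.3955 = 0.84 and β = 0.65·2.3955 = 1.56.

α = 0.84, β = 1.56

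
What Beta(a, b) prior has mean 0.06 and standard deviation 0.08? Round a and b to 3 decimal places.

a = 0.469, b = 7.344

First σ² = 0.0064. Setting a = μn, b = (1−μ)n with n = a+b,
μ(1−μ)/(n+1) = 0.0064 ⇒ n+1 = 0.0564/0.0064 = 8.8125 ⇒ n = 7.8125.
Hence a = 0.06×7.8125 = 0.469, b = 0.94×7.8125 = 7.344.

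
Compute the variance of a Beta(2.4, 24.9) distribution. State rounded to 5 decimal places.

0.00283

Var = αβ/[(α+β)²(α+β+1)] = (2.4×24.9)/(27.3²×28.3) = 59.76/21091.707 = 0.00283.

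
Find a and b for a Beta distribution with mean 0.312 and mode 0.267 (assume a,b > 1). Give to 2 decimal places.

a = 3.23, b = 7.12

Let s = a+b. Mean gives a = μs = 0.312s; mode gives (a−1)/(s−2) = 0.267.
Substituting: 0.312s − 1 = 0.267(s−2) = 0.267s − 0.534, so 0.045s = 0.466 and s = 10.3556.
Then a = 0.312×10.3556 = 3.23 and b = s−a = 7.12.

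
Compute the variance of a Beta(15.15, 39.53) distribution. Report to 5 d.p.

0.00360

μ = 15.15/54.68 = 0.277067; Var = μ(1−μ)/(α+β+1) = 0.2003007/55.68 = 0.00360.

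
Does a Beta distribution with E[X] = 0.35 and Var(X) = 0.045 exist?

A Beta with mean μ has variance μ(1−μ)/(α+β+1) < μ(1−μ).
Here μ(1−μ) = 0.35×0.65 = 0.2275, and 0.045 < 0.2275.

Yes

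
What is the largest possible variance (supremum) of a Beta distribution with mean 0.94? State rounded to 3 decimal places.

Var = μ(1−μ)/(α+β+1), which approaches μ(1−μ) as α+β → 0.
So the supremum is μ(1−μ) = 0.94×0.06 = 0.056.

0.056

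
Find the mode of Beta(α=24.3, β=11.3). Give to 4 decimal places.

0.6935

The density x^(α−1)(1−x)^(β−1) is maximised at (α−1)/(α+β−2) = 23.3/33.6 = 0.6935.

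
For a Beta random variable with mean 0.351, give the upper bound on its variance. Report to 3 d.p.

0.228

Var = μ(1−μ)/(α+β+1), which approaches μ(1−μ) as α+β → 0.
So the supremum is μ(1−μ) = 0.351×0.649 = 0.228.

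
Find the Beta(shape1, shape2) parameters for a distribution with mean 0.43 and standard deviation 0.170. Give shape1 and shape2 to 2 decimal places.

shape1 = 3.22, shape2 = 4.26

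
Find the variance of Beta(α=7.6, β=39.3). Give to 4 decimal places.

0.0028

Var = αβ/[(α+β)²(α+β+1)] = (7.6×39.3)/(46.9²×47.9) = 298.68/105361.319 = 0.0028.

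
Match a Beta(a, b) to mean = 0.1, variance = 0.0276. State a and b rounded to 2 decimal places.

By moment matching, a+b = μ(1−μ)/σ² − 1 = (0.1·0.9)/0.0276 − 1 = 3.2609 − 1 = 2.2609.
Since a/(a+b) = μ, a = 0.1·2.2609 = 0.23 and b = 0.9·2.2609 = 2.03.

a = 0.23, b = 2.03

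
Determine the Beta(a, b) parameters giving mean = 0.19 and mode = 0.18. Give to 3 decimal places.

Let s = a+b. Mean gives a = μs = 0.19s; mode gives (a−1)/(s−2) = 0.18.
Substituting: 0.19s − 1 = 0.18(s−2) = 0.18s − 0.36, so 0.01s = 0.64 and s = 64.0000.
Then a = 0.19×64.0000 = 12.160 and b = s−a = 51.840.

a = 12.160, b = 51.840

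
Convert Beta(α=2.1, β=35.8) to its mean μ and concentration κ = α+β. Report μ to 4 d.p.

μ = 0.0554, κ = 37.9

κ = α+β = 2.1+35.8 = 37.9; μ = α/κ = 2.1/37.9 = 0.0554.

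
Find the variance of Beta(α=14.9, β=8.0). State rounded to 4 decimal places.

α+β = 22.9 and αβ = 119.20, so Var = αβ/[(α+β)²(α+β+1)] = 119.20/12533.399 = 0.0095.

0.0095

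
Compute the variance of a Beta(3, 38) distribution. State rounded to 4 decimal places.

0.0016

α+β = 41 and αβ = 114, so Var = αβ/[(α+β)²(α+β+1)] = 114/70602 = 0.0016.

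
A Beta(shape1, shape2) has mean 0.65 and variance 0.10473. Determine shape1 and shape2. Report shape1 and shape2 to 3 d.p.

By moment matching, shape1+shape2 = μ(1−μ)/σ² − 1 = (0.65·0.35)/0.10473 − 1 = 2.1723 − 1 = 1.1723.
Since shape1/(shape1+shape2) = μ, shape1 = 0.65·1.1723 = 0.762 and shape2 = 0.35·1.1723 = 0.410.

shape1 = 0.762, shape2 = 0.410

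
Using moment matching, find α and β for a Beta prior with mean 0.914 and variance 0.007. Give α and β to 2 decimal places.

α = 9.35, β = 0.88

Let s = α+β. The Beta variance is μ(1−μ)/(s+1).
So s+1 = μ(1−μ)/σ² = (0.914×0.086)/0.007 = 0.078604/0.007 = 11.2291, giving s = 10.2291.
Then α = μs = 0.914×10.2291 = 9.35 and β = (1−μ)s = 0.086×10.2291 = 0.88.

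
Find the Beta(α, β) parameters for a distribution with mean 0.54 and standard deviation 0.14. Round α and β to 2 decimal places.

α = 6.30, β = 5.37

Variance = 0.14² = 0.0196. The moment-matching identity α+β = μ(1−μ)/Var − 1 gives
α+β = 0.2484/0.0196 − 1 = 11.6735, so α = μ·11.6735 = 6.30 and β = (1−μ)·11.6735 = 5.37.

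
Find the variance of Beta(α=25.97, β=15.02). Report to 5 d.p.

Var = αβ/[(α+β)²(α+β+1)] = (25.97×15.02)/(40.99²×41.99) = 390.0694/70550.762399 = 0.00553.

0.00553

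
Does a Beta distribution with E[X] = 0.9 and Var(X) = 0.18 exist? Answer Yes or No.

The Beta variance bound is σ² < μ(1−μ).
Here μ(1−μ) = 0.9×0.1 = 0.09, and 0.18 ≥ 0.09.

No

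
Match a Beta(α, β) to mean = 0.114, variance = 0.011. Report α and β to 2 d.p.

α = 0.93, β = 7.25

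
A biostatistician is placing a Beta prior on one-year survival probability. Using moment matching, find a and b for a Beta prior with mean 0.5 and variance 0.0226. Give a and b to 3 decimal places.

a = 5.031, b = 5.031

Let s = a+b. The Beta variance is μ(1−μ)/(s+1).
So s+1 = μ(1−μ)/σ² = (0.5×0.5)/0.0226 = 0.25/0.0226 = 11.0619, giving s = 10.0619.
Then a = μs = 0.5×10.0619 = 5.031 and b = (1−μ)s = 0.5×10.0619 = 5.031.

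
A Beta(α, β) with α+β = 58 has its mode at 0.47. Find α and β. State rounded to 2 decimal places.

Mode = (α−1)/(κ−2) with κ = α+β, so α−1 = 0.47·56 = 26.32.
α = 27.32; β = κ − α = 30.68.

α = 27.32, β = 30.68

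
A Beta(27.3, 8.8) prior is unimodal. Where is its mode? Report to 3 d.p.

0.771

The density x^(α−1)(1−x)^(β−1) is maximised at (α−1)/(α+β−2) = 26.3/34.1 = 0.771.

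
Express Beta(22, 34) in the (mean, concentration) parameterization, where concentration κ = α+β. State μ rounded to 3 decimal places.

κ = α+β = 22+34 = 56; μ = α/κ = 22/56 = 0.393.

μ = 0.393, κ = 56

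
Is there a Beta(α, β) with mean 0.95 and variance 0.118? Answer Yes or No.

No

The Beta variance bound is σ² < μ(1−μ).
Here μ(1−μ) = 0.95×0.05 = 0.0475, and 0.118 ≥ 0.0475.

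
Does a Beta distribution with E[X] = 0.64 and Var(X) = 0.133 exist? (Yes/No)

Yes

A Beta with mean μ has variance μ(1−μ)/(α+β+1) < μ(1−μ).
Here μ(1−μ) = 0.64×0.36 = 0.2304, and 0.133 < 0.2304.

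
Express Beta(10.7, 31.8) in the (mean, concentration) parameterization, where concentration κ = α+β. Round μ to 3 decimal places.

κ = α+β = 10.7+31.8 = 42.5; μ = α/κ = 10.7/42.5 = 0.252.

μ = 0.252, κ = 42.5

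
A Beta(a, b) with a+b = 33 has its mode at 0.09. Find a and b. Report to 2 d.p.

a = 3.79, b = 29.21

Mode = (a−1)/(κ−2) with κ = a+b, so a−1 = 0.09·31 = 2.79.
a = 3.79; b = κ − a = 29.21.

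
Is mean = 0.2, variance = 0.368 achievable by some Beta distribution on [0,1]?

For any Beta, Var(X) < E[X]·(1−E[X]).
Here μ(1−μ) = 0.2×0.8 = 0.16, and 0.368 ≥ 0.16.

No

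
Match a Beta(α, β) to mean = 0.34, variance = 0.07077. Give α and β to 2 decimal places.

α = 0.74, β = 1.43

Let s = α+β. The Beta variance is μ(1−μ)/(s+1).
So s+1 = μ(1−μ)/σ² = (0.34×0.66)/0.07077 = 0.2244/0.07077 = 3.1708, giving s = 2.1708.
Then α = μs = 0.34×2.1708 = 0.74 and β = (1−μ)s = 0.66×2.1708 = 1.43.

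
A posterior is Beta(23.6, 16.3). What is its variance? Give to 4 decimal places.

0.0059

Var = αβ/[(α+β)²(α+β+1)] = (23.6×16.3)/(39.9²×40.9) = 384.68/65113.209 = 0.0059.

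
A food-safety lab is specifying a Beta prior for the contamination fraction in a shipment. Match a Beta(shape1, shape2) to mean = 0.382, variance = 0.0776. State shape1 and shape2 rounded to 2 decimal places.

Write ν = shape1+shape2; then shape1 = μν and Var = μ(1−μ)/(ν+1).
ν = μ(1−μ)/Var − 1 = 0.236076/0.0776 − 1 = 2.0422.
shape1 = 0.382·2.0422 = 0.78, shape2 = 0.618·2.0422 = 1.26.

shape1 = 0.78, shape2 = 1.26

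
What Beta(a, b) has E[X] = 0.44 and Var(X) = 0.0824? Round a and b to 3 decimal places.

a = 0.876, b = 1.115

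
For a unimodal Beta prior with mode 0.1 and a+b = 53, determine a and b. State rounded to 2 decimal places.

a = 6.10, b = 46.90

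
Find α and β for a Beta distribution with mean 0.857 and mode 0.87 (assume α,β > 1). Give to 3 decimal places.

α = 48.783, β = 8.140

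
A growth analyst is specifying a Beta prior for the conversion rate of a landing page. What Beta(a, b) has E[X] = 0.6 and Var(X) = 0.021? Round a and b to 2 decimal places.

a = 6.26, b = 4.17

Write ν = a+b; then a = μν and Var = μ(1−μ)/(ν+1).
ν = μ(1−μ)/Var − 1 = 0.24/0.021 − 1 = 10.4286.
a = 0.6·10.4286 = 6.26, b = 0.4·10.4286 = 4.17.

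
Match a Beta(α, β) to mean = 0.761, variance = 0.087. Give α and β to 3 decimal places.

α = 0.830, β = 0.261

By moment matching, α+β = μ(1−μ)/σ² − 1 = (0.761·0.239)/0.087 − 1 = 2.0906 − 1 = 1.0906.
Since α/(α+β) = μ, α = 0.761·1.0906 = 0.830 and β = 0.239·1.0906 = 0.261.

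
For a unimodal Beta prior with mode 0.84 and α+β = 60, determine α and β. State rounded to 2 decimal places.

α = 49.72, β = 10.28

For α,β>1 the mode is (α−1)/(α+β−2), so α = mode·(κ−2)+1 = 0.84×58+1 = 49.72.
And β = (1−mode)·(κ−2)+1 = 0.16×58+1 = 10.28.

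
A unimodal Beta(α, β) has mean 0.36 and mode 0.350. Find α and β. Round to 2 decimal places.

With s = α+β: μ = α/s and mode = (α−1)/(s−2). Eliminating α = μs,
μs − 1 = m(s−2) ⇒ s(μ−m) = 1−2m ⇒ s = 0.300/0.010 = 30.0000.
So α = μs = 10.80, β = (1−μ)s = 19.20.

α = 10.80, β = 19.20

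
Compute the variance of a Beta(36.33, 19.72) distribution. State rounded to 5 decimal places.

0.00400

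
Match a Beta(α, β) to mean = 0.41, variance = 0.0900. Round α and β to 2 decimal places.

α = 0.69, β = 1.00

By moment matching, α+β = μ(1−μ)/σ² − 1 = (0.41·0.59)/0.0900 − 1 = 2.6878 − 1 = 1.6878.
Since α/(α+β) = μ, α = 0.41·1.6878 = 0.69 and β = 0.59·1.6878 = 1.00.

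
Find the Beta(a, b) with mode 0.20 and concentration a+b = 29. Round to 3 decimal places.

a = 6.400, b = 22.600

Mode = (a−1)/(κ−2) with κ = a+b, so a−1 = 0.20·27 = 5.400.
a = 6.400; b = κ − a = 22.600.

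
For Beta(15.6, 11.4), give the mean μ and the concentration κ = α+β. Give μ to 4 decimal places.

μ = 0.5778, κ = 27.0

κ = α+β = 15.6+11.4 = 27.0; μ = α/κ = 15.6/27.0 = 0.5778.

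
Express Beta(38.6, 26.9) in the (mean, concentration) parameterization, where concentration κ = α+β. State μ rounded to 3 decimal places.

μ = 0.589, κ = 65.5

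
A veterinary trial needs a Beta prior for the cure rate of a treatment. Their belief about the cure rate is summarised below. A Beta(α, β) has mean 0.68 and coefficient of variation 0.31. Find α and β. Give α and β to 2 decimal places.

α = 2.65, β = 1.25

σ = CV·μ = 0.31×0.68 = 0.21080, so σ² = 0.044437.
s+1 = μ(1−μ)/σ² = 0.2176/0.044437 = 4.8969, so s = α+β = 3.8969.
α = μs = 2.65, β = (1−μ)s = 1.25.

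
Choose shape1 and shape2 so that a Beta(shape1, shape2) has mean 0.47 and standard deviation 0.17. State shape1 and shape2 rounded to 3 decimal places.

σ² = 0.17² = 0.0289.
With s = shape1+shape2, Var = μ(1−μ)/(s+1), so s+1 = (0.47×0.53)/0.0289 = 8.6194 and s = 7.6194.
shape1 = μs = 3.581, shape2 = (1−μ)s = 4.038.

shape1 = 3.581, shape2 = 4.038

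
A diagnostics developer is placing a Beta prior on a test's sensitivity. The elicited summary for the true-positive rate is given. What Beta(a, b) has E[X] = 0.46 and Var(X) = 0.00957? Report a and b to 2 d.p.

a = 11.48, b = 13.48

Write ν = a+b; then a = μν and Var = μ(1−μ)/(ν+1).
ν = μ(1−μ)/Var − 1 = 0.2484/0.00957 − 1 = 24.9561.
a = 0.46·24.9561 = 11.48, b = 0.54·24.9561 = 13.48.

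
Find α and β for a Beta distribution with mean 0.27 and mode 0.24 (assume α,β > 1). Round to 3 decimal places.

α = 4.680, β = 12.653

With s = α+β: μ = α/s and mode = (α−1)/(s−2). Eliminating α = μs,
μs − 1 = m(s−2) ⇒ s(μ−m) = 1−2m ⇒ s = 0.52/0.03 = 17.3333.
So α = μs = 4.680, β = (1−μ)s = 12.653.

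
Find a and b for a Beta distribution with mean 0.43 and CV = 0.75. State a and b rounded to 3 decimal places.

Var = (CV·μ)² = (0.75×0.43)² = 0.104006.
a+b = μ(1−μ)/Var − 1 = 0.2451/0.104006 − 1 = 1.3566.
Thus a = 0.43·1.3566 = 0.583 and b = 0.57·1.3566 = 0.773.

a = 0.583, b = 0.773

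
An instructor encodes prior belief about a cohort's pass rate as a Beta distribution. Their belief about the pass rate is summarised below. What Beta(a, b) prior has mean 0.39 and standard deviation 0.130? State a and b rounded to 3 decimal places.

a = 5.100, b = 7.977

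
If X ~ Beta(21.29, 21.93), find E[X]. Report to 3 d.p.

0.493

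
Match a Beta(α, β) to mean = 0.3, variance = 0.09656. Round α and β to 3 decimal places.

α = 0.352, β = 0.822

Let s = α+β. The Beta variance is μ(1−μ)/(s+1).
So s+1 = μ(1−μ)/σ² = (0.3×0.7)/0.09656 = 0.21/0.09656 = 2.1748, giving s = 1.1748.
Then α = μs = 0.3×1.1748 = 0.352 and β = (1−μ)s = 0.7×1.1748 = 0.822.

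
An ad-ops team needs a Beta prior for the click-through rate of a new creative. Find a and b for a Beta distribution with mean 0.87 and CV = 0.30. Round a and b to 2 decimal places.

a = 0.57, b = 0.09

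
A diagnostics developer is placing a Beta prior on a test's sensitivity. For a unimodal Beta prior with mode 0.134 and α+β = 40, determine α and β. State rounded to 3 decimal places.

Mode = (α−1)/(κ−2) with κ = α+β, so α−1 = 0.134·38 = 5.092.
α = 6.092; β = κ − α = 33.908.

α = 6.092, β = 33.908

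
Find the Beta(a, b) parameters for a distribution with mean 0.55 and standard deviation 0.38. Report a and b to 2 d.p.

σ² = 0.38² = 0.1444.
With s = a+b, Var = μ(1−μ)/(s+1), so s+1 = (0.55×0.45)/0.1444 = 1.7140 and s = 0.7140.
a = μs = 0.39, b = (1−μ)s = 0.32.

a = 0.39, b = 0.32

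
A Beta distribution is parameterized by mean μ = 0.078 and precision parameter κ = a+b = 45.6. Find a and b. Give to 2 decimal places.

a = 3.56, b = 42.04

Split κ in proportion μ : (1−μ): a = 0.078·45.6 = 3.56, b = 45.6 − 3.56 = 42.04.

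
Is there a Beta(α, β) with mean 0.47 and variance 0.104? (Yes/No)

A Beta with mean μ has variance μ(1−μ)/(α+β+1) < μ(1−μ).
Here μ(1−μ) = 0.47×0.53 = 0.2491, and 0.104 < 0.2491.

Yes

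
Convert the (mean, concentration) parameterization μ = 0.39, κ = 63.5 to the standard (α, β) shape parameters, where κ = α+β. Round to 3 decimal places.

α = μκ = 0.39×63.5 = 24.765 and β = (1−μ)κ = 0.61×63.5 = 38.735.

α = 24.765, β = 38.735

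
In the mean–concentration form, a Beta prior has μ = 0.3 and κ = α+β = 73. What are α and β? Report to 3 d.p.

α = μκ = 0.3×73 = 21.900 and β = (1−μ)κ = 0.7×73 = 51.100.

α = 21.900, β = 51.100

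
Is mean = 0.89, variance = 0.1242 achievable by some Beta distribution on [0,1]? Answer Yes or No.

No

A Beta with mean μ has variance μ(1−μ)/(α+β+1) < μ(1−μ).
Here μ(1−μ) = 0.89×0.11 = 0.0979, and 0.1242 ≥ 0.0979.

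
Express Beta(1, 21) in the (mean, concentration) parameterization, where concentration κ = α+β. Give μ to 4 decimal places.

κ = α+β = 1+21 = 22; μ = α/κ = 1/22 = 0.0455.

μ = 0.0455, κ = 22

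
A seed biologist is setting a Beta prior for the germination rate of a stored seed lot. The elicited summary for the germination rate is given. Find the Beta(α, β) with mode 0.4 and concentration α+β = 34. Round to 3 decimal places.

Since the density peak of Beta(α,β) is at (α−1)/(α+β−2),
α = 1 + 0.4(34−2) = 13.800 and β = 34 − 13.800 = 20.200.

α = 13.800, β = 20.200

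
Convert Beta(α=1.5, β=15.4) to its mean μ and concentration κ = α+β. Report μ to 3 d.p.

κ = α+β = 1.5+15.4 = 16.9; μ = α/κ = 1.5/16.9 = 0.089.

μ = 0.089, κ = 16.9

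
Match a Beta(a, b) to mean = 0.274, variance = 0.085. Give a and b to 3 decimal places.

a = 0.367, b = 0.973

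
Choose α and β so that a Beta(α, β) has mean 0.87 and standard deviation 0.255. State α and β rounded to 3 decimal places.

First σ² = 0.065025. Setting α = μn, β = (1−μ)n with n = α+β,
μ(1−μ)/(n+1) = 0.065025 ⇒ n+1 = 0.1131/0.065025 = 1.7393 ⇒ n = 0.7393.
Hence α = 0.87×0.7393 = 0.643, β = 0.13×0.7393 = 0.096.

α = 0.643, β = 0.096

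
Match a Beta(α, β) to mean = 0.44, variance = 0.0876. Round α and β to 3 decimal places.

α = 0.798, β = 1.015

Let s = α+β. The Beta variance is μ(1−μ)/(s+1).
So s+1 = μ(1−μ)/σ² = (0.44×0.56)/0.0876 = 0.2464/0.0876 = 2.8128, giving s = 1.8128.
Then α = μs = 0.44×1.8128 = 0.798 and β = (1−μ)s = 0.56×1.8128 = 1.015.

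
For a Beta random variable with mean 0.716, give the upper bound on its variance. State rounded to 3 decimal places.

0.203

For fixed mean μ the Beta variance is μ(1−μ)/(α+β+1), increasing as α+β decreases.
Its least upper bound (not attained) is μ(1−μ) = 0.716·0.284 = 0.203.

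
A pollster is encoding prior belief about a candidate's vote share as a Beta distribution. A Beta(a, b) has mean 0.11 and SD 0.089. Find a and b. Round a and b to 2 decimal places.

a = 1.25, b = 10.11

Variance = 0.089² = 0.007921. The moment-matching identity a+b = μ(1−μ)/Var − 1 gives
a+b = 0.0979/0.007921 − 1 = 11.3596, so a = μ·11.3596 = 1.25 and b = (1−μ)·11.3596 = 10.11.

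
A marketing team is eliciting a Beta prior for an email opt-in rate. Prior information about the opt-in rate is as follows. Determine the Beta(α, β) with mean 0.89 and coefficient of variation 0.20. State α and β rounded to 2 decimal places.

Var = (CV·μ)² = (0.20×0.89)² = 0.031684.
α+β = μ(1−μ)/Var − 1 = 0.0979/0.031684 − 1 = 2.0899.
Thus α = 0.89·2.0899 = 1.86 and β = 0.11·2.0899 = 0.23.

α = 1.86, β = 0.23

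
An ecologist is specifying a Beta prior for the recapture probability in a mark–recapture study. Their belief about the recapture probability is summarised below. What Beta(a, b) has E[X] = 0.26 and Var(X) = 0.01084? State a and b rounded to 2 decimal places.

a = 4.35, b = 12.39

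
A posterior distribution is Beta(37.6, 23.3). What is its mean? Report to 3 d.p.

0.617

E[X] = α/(α+β) = 37.6/60.9 = 0.617.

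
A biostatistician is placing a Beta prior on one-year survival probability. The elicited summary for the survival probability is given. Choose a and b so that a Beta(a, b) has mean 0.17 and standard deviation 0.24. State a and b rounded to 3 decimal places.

a = 0.246, b = 1.203

First σ² = 0.0576. Setting a = μn, b = (1−μ)n with n = a+b,
μ(1−μ)/(n+1) = 0.0576 ⇒ n+1 = 0.1411/0.0576 = 2.4497 ⇒ n = 1.4497.
Hence a = 0.17×1.4497 = 0.246, b = 0.83×1.4497 = 1.203.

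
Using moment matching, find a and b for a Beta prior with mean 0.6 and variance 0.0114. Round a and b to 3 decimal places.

a = 12.032, b = 8.021

By moment matching, a+b = μ(1−μ)/σ² − 1 = (0.6·0.4)/0.0114 − 1 = 21.0526 − 1 = 20.0526.
Since a/(a+b) = μ, a = 0.6·20.0526 = 12.032 and b = 0.4·20.0526 = 8.021.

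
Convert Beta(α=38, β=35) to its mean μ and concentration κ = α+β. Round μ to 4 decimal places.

κ = α+β = 38+35 = 73; μ = α/κ = 38/73 = 0.5205.

μ = 0.5205, κ = 73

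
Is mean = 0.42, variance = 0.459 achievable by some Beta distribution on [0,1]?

No

The Beta variance bound is σ² < μ(1−μ).
Here μ(1−μ) = 0.42×0.58 = 0.2436, and 0.459 ≥ 0.2436.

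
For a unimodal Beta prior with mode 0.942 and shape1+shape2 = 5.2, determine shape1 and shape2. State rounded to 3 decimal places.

Since the density peak of Beta(shape1,shape2) is at (shape1−1)/(shape1+shape2−2),
shape1 = 1 + 0.942(5.2−2) = 4.014 and shape2 = 5.2 − 4.014 = 1.186.

shape1 = 4.014, shape2 = 1.186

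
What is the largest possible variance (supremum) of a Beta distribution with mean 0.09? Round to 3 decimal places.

For fixed mean μ the Beta variance is μ(1−μ)/(α+β+1), increasing as α+β decreases.
Its least upper bound (not attained) is μ(1−μ) = 0.09·0.91 = 0.082.

0.082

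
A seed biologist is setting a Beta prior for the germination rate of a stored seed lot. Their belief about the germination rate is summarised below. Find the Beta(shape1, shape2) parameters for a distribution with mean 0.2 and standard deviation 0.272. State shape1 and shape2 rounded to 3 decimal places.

σ² = 0.272² = 0.073984.
With s = shape1+shape2, Var = μ(1−μ)/(s+1), so s+1 = (0.2×0.8)/0.073984 = 2.1626 and s = 1.1626.
shape1 = μs = 0.233, shape2 = (1−μ)s = 0.930.

shape1 = 0.233, shape2 = 0.930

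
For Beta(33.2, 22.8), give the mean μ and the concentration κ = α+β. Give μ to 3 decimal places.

μ = 0.593, κ = 56.0

κ = α+β = 33.2+22.8 = 56.0; μ = α/κ = 33.2/56.0 = 0.593.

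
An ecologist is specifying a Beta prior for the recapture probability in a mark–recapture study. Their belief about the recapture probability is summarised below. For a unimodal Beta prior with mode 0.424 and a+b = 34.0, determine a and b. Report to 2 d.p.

a = 14.57, b = 19.43

Mode = (a−1)/(κ−2) with κ = a+b, so a−1 = 0.424·32.0 = 13.57.
a = 14.57; b = κ − a = 19.43.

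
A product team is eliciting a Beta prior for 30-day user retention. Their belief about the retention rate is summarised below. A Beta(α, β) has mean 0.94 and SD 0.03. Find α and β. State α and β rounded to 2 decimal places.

α = 57.97, β = 3.70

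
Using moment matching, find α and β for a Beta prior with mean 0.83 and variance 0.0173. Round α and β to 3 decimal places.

α = 5.940, β = 1.217

Write ν = α+β; then α = μν and Var = μ(1−μ)/(ν+1).
ν = μ(1−μ)/Var − 1 = 0.1411/0.0173 − 1 = 7.1561.
α = 0.83·7.1561 = 5.940, β = 0.17·7.1561 = 1.217.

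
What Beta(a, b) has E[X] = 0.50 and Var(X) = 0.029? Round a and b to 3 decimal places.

Write ν = a+b; then a = μν and Var = μ(1−μ)/(ν+1).
ν = μ(1−μ)/Var − 1 = 0.2500/0.029 − 1 = 7.6207.
a = 0.50·7.6207 = 3.810, b = 0.50·7.6207 = 3.810.

a = 3.810, b = 3.810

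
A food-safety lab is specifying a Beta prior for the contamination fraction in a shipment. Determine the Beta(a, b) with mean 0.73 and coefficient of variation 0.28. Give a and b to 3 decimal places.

a = 2.714, b = 1.004

Var = (CV·μ)² = (0.28×0.73)² = 0.041779.
a+b = μ(1−μ)/Var − 1 = 0.1971/0.041779 − 1 = 3.7176.
Thus a = 0.73·3.7176 = 2.714 and b = 0.27·3.7176 = 1.004.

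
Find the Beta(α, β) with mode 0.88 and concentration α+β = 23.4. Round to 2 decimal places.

Mode = (α−1)/(κ−2) with κ = α+β, so α−1 = 0.88·21.4 = 18.83.
α = 19.83; β = κ − α = 3.57.

α = 19.83, β = 3.57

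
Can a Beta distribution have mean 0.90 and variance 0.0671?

Yes

The Beta variance bound is σ² < μ(1−μ).
Here μ(1−μ) = 0.90×0.10 = 0.0900, and 0.0671 < 0.0900.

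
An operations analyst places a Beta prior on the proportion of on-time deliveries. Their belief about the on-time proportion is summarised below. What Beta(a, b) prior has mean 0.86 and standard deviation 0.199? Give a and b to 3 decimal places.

a = 1.755, b = 0.286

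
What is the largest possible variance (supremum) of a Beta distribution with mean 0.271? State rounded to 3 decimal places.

0.198

Var = μ(1−μ)/(α+β+1), which approaches μ(1−μ) as α+β → 0.
So the supremum is μ(1−μ) = 0.271×0.729 = 0.198.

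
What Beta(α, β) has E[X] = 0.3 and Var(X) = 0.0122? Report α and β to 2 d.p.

α = 4.86, β = 11.35

By moment matching, α+β = μ(1−μ)/σ² − 1 = (0.3·0.7)/0.0122 − 1 = 17.2131 − 1 = 16.2131.
Since α/(α+β) = μ, α = 0.3·16.2131 = 4.86 and β = 0.7·16.2131 = 11.35.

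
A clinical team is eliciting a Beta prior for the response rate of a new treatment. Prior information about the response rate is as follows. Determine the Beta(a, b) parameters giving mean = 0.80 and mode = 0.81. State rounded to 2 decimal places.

a = 49.60, b = 12.40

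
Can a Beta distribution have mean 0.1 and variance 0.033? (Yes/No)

Yes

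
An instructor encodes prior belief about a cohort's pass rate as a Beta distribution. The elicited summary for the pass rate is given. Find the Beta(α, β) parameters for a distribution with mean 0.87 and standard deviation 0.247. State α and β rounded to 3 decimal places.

α = 0.743, β = 0.111

First σ² = 0.061009. Setting α = μn, β = (1−μ)n with n = α+β,
μ(1−μ)/(n+1) = 0.061009 ⇒ n+1 = 0.1131/0.061009 = 1.8538 ⇒ n = 0.8538.
Hence α = 0.87×0.8538 = 0.743, β = 0.13×0.8538 = 0.111.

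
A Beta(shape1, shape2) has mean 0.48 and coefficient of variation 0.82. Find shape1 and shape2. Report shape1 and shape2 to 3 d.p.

shape1 = 0.293, shape2 = 0.318

σ = CV·μ = 0.82×0.48 = 0.39360, so σ² = 0.154921.
s+1 = μ(1−μ)/σ² = 0.2496/0.154921 = 1.6111, so s = shape1+shape2 = 0.6111.
shape1 = μs = 0.293, shape2 = (1−μ)s = 0.318.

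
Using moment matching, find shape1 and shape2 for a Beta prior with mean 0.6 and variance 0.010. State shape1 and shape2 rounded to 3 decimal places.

shape1 = 13.800, shape2 = 9.200

Write ν = shape1+shape2; then shape1 = μν and Var = μ(1−μ)/(ν+1).
ν = μ(1−μ)/Var − 1 = 0.24/0.010 − 1 = 23.0000.
shape1 = 0.6·23.0000 = 13.800, shape2 = 0.4·23.0000 = 9.200.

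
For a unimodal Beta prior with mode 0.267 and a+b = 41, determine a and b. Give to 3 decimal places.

For a,b>1 the mode is (a−1)/(a+b−2), so a = mode·(κ−2)+1 = 0.267×39+1 = 11.413.
And b = (1−mode)·(κ−2)+1 = 0.733×39+1 = 29.587.

a = 11.413, b = 29.587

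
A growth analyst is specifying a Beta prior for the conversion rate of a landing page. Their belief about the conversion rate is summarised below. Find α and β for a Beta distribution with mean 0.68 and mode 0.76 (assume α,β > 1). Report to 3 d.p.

With s = α+β: μ = α/s and mode = (α−1)/(s−2). Eliminating α = μs,
μs − 1 = m(s−2) ⇒ s(μ−m) = 1−2m ⇒ s = -0.52/-0.08 = 6.5000.
So α = μs = 4.420, β = (1−μ)s = 2.080.

α = 4.420, β = 2.080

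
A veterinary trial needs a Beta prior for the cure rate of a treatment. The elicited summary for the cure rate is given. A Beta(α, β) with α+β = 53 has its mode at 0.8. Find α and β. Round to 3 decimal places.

α = 41.800, β = 11.200

For α,β>1 the mode is (α−1)/(α+β−2), so α = mode·(κ−2)+1 = 0.8×51+1 = 41.800.
And β = (1−mode)·(κ−2)+1 = 0.2×51+1 = 11.200.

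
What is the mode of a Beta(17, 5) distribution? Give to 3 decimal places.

0.800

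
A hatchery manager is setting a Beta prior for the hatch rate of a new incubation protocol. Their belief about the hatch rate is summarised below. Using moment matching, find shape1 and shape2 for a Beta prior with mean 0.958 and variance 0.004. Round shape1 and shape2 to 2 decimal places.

Let s = shape1+shape2. The Beta variance is μ(1−μ)/(s+1).
So s+1 = μ(1−μ)/σ² = (0.958×0.042)/0.004 = 0.040236/0.004 = 10.0590, giving s = 9.0590.
Then shape1 = μs = 0.958×9.0590 = 8.68 and shape2 = (1−μ)s = 0.042×9.0590 = 0.38.

shape1 = 8.68, shape2 = 0.38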